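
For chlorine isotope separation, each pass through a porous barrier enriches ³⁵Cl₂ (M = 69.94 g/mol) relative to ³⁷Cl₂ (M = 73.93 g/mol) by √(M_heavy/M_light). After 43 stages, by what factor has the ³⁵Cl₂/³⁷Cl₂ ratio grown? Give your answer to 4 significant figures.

After 43 stages the ratio has grown by (√(73.93/69.94))^43 = (73.93/69.94)^(43/2).
= 1.05705^(43/2) = 3.296.

3.296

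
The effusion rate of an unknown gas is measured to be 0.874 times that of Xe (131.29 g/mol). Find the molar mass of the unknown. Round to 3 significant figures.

By Graham's law, rate_X/rate_Xe = √(M_Xe/M_X).
0.874 = √(131.29/M_X)
M_X = 131.29 / 0.874² = 131.29 / 0.7639 = 172 g/mol

172 g/mol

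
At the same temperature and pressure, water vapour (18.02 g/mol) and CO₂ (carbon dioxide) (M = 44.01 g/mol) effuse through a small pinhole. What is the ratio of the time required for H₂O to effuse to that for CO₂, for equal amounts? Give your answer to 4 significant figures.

Graham's law gives t_H₂O/t_CO₂ = √(M_H₂O/M_CO₂) = √(18.02/44.01) = √0.4095 = 0.6399.

0.6399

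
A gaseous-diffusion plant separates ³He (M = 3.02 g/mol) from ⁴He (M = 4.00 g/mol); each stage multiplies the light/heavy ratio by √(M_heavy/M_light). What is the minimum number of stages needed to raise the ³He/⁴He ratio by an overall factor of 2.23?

Per stage α = (4.00/3.02)^(1/2) = 1.32450^0.5, giving ln α = 0.1405.
Need α^N ≥ 2.23 ⇒ N ≥ ln(2.23) / ln α = 0.8020 / 0.1405 = 5.71.
Rounding up, N = 6 stages.

6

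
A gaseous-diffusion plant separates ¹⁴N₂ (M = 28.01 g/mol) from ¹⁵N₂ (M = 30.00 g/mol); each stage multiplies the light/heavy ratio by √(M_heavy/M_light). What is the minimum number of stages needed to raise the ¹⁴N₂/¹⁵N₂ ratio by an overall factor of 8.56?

63

Per stage α = (30.00/28.01)^(1/2) = 1.07105^0.5, giving ln α = 0.03432.
Need α^N ≥ 8.56 ⇒ N ≥ ln(8.56) / ln α = 2.147 / 0.03432 = 62.57.
So at least 63 stages are needed.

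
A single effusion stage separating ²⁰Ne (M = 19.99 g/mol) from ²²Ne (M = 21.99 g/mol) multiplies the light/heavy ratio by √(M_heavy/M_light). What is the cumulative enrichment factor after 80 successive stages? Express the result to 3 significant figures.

45.3

After 80 stages the ratio has grown by (√(21.99/19.99))^80 = (21.99/19.99)^(80/2).
= 1.10005^40 = 45.3.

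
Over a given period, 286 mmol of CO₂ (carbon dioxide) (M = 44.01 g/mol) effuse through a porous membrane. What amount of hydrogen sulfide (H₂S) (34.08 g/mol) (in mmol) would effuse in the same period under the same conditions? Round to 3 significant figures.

By Graham's law, rate_H₂S/rate_CO₂ = √(M_CO₂/M_H₂S) = √(44.01/34.08) = √1.291 = 1.136.
So the amount for H₂S is 286 × 1.136 = 325 mmol.

325 mmol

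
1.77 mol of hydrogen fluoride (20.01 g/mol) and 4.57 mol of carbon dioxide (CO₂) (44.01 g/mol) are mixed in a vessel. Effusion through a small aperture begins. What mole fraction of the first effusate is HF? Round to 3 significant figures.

Each component's effusion rate ∝ (its partial pressure)·(1/√M) ∝ n_i/√M_i.
x_HF(eff) = (n_HF/√M_HF) / (n_HF/√M_HF + n_CO₂/√M_CO₂)
= (1.77/√20.01) / (1.77/√20.01 + 4.57/√44.01) = 0.3957/(0.3957 + 0.6889) = 0.365.

0.365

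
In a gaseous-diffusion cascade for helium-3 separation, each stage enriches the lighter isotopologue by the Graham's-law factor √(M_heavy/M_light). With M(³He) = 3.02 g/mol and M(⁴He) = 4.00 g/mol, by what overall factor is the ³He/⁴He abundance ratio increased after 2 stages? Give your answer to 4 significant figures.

Overall factor = α^2 with α = √(4.00/3.02), i.e. (4.00/3.02)^(2/2).
= 1.32450^1 = 1.325.

1.325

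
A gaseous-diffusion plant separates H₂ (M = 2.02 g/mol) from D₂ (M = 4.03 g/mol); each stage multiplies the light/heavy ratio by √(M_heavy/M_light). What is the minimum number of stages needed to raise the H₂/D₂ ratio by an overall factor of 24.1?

With α = √(4.03/2.02) per stage, ln α = ½ ln(1.99505) = 0.3453.
Need α^N ≥ 24.1 ⇒ N ≥ ln(24.1) / ln α = 3.182 / 0.3453 = 9.21.
Minimum whole number of stages: N = 10.

10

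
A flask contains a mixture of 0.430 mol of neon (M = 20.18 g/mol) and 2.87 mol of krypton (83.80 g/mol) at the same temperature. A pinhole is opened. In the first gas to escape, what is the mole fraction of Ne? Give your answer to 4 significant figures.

Rate_i ∝ x_i/√M_i (Graham's law weighted by mole fraction), so the effusate composition follows n_i/√M_i.
Mole fraction of Ne in the effusate = (n_Ne/√M_Ne) / (n_Ne/√M_Ne + n_Kr/√M_Kr)
= (0.430/√20.18) / (0.430/√20.18 + 2.87/√83.80) = 0.09572/(0.09572 + 0.3135) = 0.2339.

0.2339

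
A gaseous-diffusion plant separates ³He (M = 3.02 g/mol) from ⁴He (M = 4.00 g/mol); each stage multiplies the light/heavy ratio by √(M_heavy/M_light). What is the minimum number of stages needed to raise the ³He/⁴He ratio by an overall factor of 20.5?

Single-stage factor α = √(4.00/3.02), so ln α = ½ ln(1.32450) = 0.1405.
Need α^N ≥ 20.5 ⇒ N ≥ ln(20.5) / ln α = 3.020 / 0.1405 = 21.49.
So at least 22 stages are needed.

22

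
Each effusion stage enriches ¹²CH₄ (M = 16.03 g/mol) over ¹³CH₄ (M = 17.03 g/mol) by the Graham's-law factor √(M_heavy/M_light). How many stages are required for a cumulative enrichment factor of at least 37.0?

120

Per stage α = (17.03/16.03)^(1/2) = 1.06238^0.5, giving ln α = 0.03026.
Need α^N ≥ 37.0 ⇒ N ≥ ln(37.0) / ln α = 3.611 / 0.03026 = 119.34.
Rounding up, N = 120 stages.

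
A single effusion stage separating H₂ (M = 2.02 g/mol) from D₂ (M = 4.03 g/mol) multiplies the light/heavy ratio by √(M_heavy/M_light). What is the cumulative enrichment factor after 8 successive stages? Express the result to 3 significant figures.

15.8

The single-stage factor is √(M_heavy/M_light), so 8 stages give [√(4.03/2.02)]^8 = (4.03/2.02)^(8/2).
= 1.99505^4 = 15.8.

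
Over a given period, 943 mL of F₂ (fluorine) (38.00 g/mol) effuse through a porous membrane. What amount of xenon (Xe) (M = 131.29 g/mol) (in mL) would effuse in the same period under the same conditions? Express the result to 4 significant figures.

507.3 mL

From Graham's law, rate_Xe/rate_F₂ = √(M_F₂/M_Xe) = √(38.00/131.29) = √0.2894 = 0.5380.
So the volume for Xe is 943 × 0.5380 = 507.3 mL.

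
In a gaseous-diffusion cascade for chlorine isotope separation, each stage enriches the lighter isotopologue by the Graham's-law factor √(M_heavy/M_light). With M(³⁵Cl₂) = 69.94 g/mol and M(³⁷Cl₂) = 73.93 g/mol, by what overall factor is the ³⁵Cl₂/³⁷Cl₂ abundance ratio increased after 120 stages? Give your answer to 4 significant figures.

The single-stage factor is √(M_heavy/M_light), so 120 stages give [√(73.93/69.94)]^120 = (73.93/69.94)^(120/2).
= 1.05705^60 = 27.91.

27.91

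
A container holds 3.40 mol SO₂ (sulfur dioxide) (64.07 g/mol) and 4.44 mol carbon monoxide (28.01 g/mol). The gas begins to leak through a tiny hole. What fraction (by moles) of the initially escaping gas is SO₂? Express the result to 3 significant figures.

0.336

Effusion rate of each component ∝ n_i/√M_i (partial pressure × 1/√M).
x_SO₂(eff) = (n_SO₂/√M_SO₂) / (n_SO₂/√M_SO₂ + n_CO/√M_CO)
= (3.40/√64.07) / (3.40/√64.07 + 4.44/√28.01) = 0.4248/(0.4248 + 0.8389) = 0.336.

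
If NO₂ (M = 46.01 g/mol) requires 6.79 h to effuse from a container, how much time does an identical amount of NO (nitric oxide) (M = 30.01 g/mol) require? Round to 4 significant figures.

By Graham's law, t_NO/t_NO₂ = √(M_NO/M_NO₂) = √(30.01/46.01) = √0.6522 = 0.8076.
So the time for NO is 6.79 × 0.8076 = 5.484 h.

5.484 h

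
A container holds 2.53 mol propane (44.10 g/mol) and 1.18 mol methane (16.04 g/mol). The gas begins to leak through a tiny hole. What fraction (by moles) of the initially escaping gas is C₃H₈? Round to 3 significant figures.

Each component's effusion rate ∝ (its partial pressure)·(1/√M) ∝ n_i/√M_i.
x_C₃H₈(eff) = (n_C₃H₈/√M_C₃H₈) / (n_C₃H₈/√M_C₃H₈ + n_CH₄/√M_CH₄)
= (2.53/√44.10) / (2.53/√44.10 + 1.18/√16.04) = 0.3810/(0.3810 + 0.2946) = 0.564.

0.564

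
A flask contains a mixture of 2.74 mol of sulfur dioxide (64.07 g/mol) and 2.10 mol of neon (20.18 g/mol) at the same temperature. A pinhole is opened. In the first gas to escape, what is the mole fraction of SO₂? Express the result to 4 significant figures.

0.4227

Effusion rate of each component ∝ n_i/√M_i (partial pressure × 1/√M).
So x_SO₂ in the escaping gas = (n_SO₂/√M_SO₂) / Σ(n_i/√M_i)
= (2.74/√64.07) / (2.74/√64.07 + 2.10/√20.18) = 0.3423/(0.3423 + 0.4675) = 0.4227.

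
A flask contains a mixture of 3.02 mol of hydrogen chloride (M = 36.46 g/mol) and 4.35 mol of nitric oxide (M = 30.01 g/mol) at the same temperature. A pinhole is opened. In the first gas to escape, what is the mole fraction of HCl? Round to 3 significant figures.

0.386

The effusion rate of species i is ∝ p_i/√M_i ∝ n_i/√M_i.
x_HCl(eff) = (n_HCl/√M_HCl) / (n_HCl/√M_HCl + n_NO/√M_NO)
= (3.02/√36.46) / (3.02/√36.46 + 4.35/√30.01) = 0.5001/(0.5001 + 0.7941) = 0.386.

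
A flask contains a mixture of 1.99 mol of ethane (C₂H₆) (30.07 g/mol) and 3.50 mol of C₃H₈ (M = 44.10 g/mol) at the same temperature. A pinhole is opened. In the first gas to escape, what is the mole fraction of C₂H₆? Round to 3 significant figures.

Effusion rate of each component ∝ n_i/√M_i (partial pressure × 1/√M).
Mole fraction of C₂H₆ in the effusate = (n_C₂H₆/√M_C₂H₆) / (n_C₂H₆/√M_C₂H₆ + n_C₃H₈/√M_C₃H₈)
= (1.99/√30.07) / (1.99/√30.07 + 3.50/√44.10) = 0.3629/(0.3629 + 0.5270) = 0.408.

0.408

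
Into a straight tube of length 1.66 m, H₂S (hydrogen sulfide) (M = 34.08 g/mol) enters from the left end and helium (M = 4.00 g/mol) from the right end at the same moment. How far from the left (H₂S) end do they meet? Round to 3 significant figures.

Distances travelled in equal time are proportional to diffusion rates, so d_H₂S/d_He = √(M_He/M_H₂S) = √(4.00/34.08) = 0.3426.
With d_H₂S + d_He = 1.66 m, d_He = 1.66/(1 + 0.3426) = 1.236 m.
d_H₂S = 1.66 − 1.236 = 0.424 m.

0.424 m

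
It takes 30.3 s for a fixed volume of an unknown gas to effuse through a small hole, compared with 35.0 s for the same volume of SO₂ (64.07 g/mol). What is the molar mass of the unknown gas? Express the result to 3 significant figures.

48.0 g/mol

Using Graham's law: t_X/t_SO₂ = √(M_X/M_SO₂).
30.3/35.0 = 0.8657 = √(M_X/64.07)
M_X = 64.07 × 0.8657² = 64.07 × 0.7495 = 48.0 g/mol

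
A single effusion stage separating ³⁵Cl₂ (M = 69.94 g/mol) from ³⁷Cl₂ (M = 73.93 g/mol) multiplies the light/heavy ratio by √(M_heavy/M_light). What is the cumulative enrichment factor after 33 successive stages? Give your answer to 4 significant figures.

Each stage multiplies the ratio by α = √(73.93/69.94), so after 33 stages the overall factor is α^33 = (73.93/69.94)^(33/2).
= 1.05705^(33/2) = 2.498.

2.498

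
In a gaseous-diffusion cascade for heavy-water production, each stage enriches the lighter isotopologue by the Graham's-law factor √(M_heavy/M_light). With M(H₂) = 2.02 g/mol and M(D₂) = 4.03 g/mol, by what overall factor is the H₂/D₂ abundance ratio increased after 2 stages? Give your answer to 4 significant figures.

The single-stage factor is √(M_heavy/M_light), so 2 stages give [√(4.03/2.02)]^2 = (4.03/2.02)^(2/2).
= 1.99505^1 = 1.995.

1.995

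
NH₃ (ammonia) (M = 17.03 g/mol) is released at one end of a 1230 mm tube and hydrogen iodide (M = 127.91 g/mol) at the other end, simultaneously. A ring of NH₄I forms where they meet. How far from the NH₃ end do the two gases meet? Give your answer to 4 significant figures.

901.2 mm

In equal time, each gas travels a distance ∝ its rate ∝ 1/√M, so d_NH₃/d_HI = √(M_HI/M_NH₃) = √(127.91/17.03) = 2.741.
With d_NH₃ + d_HI = 1230 mm, d_HI = 1230/(1 + 2.741) = 328.8 mm.
d_NH₃ = 1230 − 328.8 = 901.2 mm.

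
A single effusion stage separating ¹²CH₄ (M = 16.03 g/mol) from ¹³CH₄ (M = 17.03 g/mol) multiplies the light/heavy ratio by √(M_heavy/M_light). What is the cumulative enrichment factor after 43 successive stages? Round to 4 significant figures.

3.673

The single-stage factor is √(M_heavy/M_light), so 43 stages give [√(17.03/16.03)]^43 = (17.03/16.03)^(43/2).
= 1.06238^(43/2) = 3.673.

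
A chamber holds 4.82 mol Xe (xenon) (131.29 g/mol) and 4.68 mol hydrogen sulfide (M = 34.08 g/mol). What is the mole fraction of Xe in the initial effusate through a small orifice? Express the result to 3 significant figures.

The effusion rate of species i is ∝ p_i/√M_i ∝ n_i/√M_i.
So x_Xe in the escaping gas = (n_Xe/√M_Xe) / Σ(n_i/√M_i)
= (4.82/√131.29) / (4.82/√131.29 + 4.68/√34.08) = 0.4207/(0.4207 + 0.8017) = 0.344.

0.344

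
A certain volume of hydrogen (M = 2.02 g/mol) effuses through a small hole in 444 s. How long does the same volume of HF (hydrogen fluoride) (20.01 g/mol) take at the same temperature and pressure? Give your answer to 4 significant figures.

1397 s

Since effusion rate ∝ 1/√M, t_HF/t_H₂ = √(M_HF/M_H₂) = √(20.01/2.02) = √9.906 = 3.147.
So the time for HF is 444 × 3.147 = 1397 s.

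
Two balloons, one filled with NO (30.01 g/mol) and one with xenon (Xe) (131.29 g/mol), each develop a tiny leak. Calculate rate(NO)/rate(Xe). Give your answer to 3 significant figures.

2.09

Since effusion rate ∝ 1/√M, rate_NO/rate_Xe = √(M_Xe/M_NO) = √(131.29/30.01) = √4.375 = 2.09.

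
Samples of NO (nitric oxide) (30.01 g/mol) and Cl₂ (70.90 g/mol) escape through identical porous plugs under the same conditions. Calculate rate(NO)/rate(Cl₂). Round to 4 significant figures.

1.537

From Graham's law, rate_NO/rate_Cl₂ = √(M_Cl₂/M_NO) = √(70.90/30.01) = √2.363 = 1.537.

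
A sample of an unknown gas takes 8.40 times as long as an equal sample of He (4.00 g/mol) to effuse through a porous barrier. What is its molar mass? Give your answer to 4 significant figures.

282.2 g/mol

By Graham's law, t_X/t_He = √(M_X/M_He).
8.40 = √(M_X/4.00)
M_X = 4.00 × 8.40² = 4.00 × 70.56 = 282.2 g/mol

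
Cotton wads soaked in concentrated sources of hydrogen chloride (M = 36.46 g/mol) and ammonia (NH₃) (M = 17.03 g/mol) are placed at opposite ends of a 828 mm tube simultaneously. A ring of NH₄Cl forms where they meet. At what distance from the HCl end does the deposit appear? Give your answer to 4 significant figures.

In equal time, each gas travels a distance ∝ its rate ∝ 1/√M, so d_HCl/d_NH₃ = √(M_NH₃/M_HCl) = √(17.03/36.46) = 0.6834.
With d_HCl + d_NH₃ = 828 mm, d_NH₃ = 828/(1 + 0.6834) = 491.9 mm.
d_HCl = 828 − 491.9 = 336.1 mm.

336.1 mm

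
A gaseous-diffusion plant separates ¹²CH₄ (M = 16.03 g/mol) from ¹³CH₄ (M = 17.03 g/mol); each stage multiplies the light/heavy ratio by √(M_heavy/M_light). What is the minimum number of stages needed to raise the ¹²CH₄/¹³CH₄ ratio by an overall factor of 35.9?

119

Per stage α = (17.03/16.03)^(1/2) = 1.06238^0.5, giving ln α = 0.03026.
Need α^N ≥ 35.9 ⇒ N ≥ ln(35.9) / ln α = 3.581 / 0.03026 = 118.34.
Rounding up, N = 119 stages.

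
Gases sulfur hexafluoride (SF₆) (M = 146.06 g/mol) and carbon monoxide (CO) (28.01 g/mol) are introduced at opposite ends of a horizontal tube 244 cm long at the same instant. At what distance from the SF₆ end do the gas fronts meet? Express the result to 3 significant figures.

74.3 cm

Distances travelled in equal time are proportional to diffusion rates, so d_SF₆/d_CO = √(M_CO/M_SF₆) = √(28.01/146.06) = 0.4379.
With d_SF₆ + d_CO = 244 cm, d_CO = 244/(1 + 0.4379) = 169.7 cm.
d_SF₆ = 244 − 169.7 = 74.3 cm.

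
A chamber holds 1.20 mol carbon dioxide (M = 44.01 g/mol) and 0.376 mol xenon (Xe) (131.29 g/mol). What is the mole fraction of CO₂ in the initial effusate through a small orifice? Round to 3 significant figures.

0.846

Each component's effusion rate ∝ (its partial pressure)·(1/√M) ∝ n_i/√M_i.
x_CO₂(eff) = (n_CO₂/√M_CO₂) / (n_CO₂/√M_CO₂ + n_Xe/√M_Xe)
= (1.20/√44.01) / (1.20/√44.01 + 0.376/√131.29) = 0.1809/(0.1809 + 0.03281) = 0.846.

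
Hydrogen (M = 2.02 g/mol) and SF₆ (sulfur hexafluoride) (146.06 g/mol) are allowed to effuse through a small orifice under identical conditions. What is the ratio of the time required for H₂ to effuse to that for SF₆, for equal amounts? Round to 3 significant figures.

0.118

From Graham's law, t_H₂/t_SF₆ = √(M_H₂/M_SF₆) = √(2.02/146.06) = √0.01383 = 0.118.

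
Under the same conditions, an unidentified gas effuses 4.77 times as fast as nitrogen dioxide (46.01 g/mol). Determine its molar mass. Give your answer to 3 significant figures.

Graham's law gives rate_X/rate_NO₂ = √(M_NO₂/M_X).
4.77 = √(46.01/M_X)
M_X = 46.01 / 4.77² = 46.01 / 22.75 = 2.02 g/mol

2.02 g/mol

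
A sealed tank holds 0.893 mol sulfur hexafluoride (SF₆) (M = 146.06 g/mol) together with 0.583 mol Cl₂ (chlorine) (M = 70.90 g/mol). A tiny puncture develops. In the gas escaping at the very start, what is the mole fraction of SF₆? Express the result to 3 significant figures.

The effusion rate of species i is ∝ p_i/√M_i ∝ n_i/√M_i.
Mole fraction of SF₆ in the effusate = (n_SF₆/√M_SF₆) / (n_SF₆/√M_SF₆ + n_Cl₂/√M_Cl₂)
= (0.893/√146.06) / (0.893/√146.06 + 0.583/√70.90) = 0.07389/(0.07389 + 0.06924) = 0.516.

0.516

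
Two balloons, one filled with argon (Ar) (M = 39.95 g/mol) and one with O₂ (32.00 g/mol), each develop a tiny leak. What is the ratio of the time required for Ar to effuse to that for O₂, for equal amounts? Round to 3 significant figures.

By Graham's law, t_Ar/t_O₂ = √(M_Ar/M_O₂) = √(39.95/32.00) = √1.248 = 1.12.

1.12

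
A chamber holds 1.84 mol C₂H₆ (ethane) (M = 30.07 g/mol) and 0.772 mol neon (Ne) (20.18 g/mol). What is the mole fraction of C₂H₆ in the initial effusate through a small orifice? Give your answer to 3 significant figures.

0.661

Each component's effusion rate ∝ (its partial pressure)·(1/√M) ∝ n_i/√M_i.
So x_C₂H₆ in the escaping gas = (n_C₂H₆/√M_C₂H₆) / Σ(n_i/√M_i)
= (1.84/√30.07) / (1.84/√30.07 + 0.772/√20.18) = 0.3355/(0.3355 + 0.1719) = 0.661.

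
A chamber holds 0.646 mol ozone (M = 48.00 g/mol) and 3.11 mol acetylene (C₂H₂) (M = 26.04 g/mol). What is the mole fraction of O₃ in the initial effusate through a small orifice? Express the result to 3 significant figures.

Rate_i ∝ x_i/√M_i (Graham's law weighted by mole fraction), so the effusate composition follows n_i/√M_i.
So x_O₃ in the escaping gas = (n_O₃/√M_O₃) / Σ(n_i/√M_i)
= (0.646/√48.00) / (0.646/√48.00 + 3.11/√26.04) = 0.09324/(0.09324 + 0.6095) = 0.133.

0.133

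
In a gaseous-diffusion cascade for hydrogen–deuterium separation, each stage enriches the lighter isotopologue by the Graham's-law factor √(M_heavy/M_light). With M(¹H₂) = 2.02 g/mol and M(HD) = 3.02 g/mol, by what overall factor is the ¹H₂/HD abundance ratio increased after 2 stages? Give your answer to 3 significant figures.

Each stage multiplies the ratio by α = √(3.02/2.02), so after 2 stages the overall factor is α^2 = (3.02/2.02)^(2/2).
= 1.49505^1 = 1.50.

1.50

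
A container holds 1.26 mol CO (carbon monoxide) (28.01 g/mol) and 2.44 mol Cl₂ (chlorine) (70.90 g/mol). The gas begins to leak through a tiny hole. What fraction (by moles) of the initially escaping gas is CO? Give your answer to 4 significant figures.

Rate_i ∝ x_i/√M_i (Graham's law weighted by mole fraction), so the effusate composition follows n_i/√M_i.
Mole fraction of CO in the effusate = (n_CO/√M_CO) / (n_CO/√M_CO + n_Cl₂/√M_Cl₂)
= (1.26/√28.01) / (1.26/√28.01 + 2.44/√70.90) = 0.2381/(0.2381 + 0.2898) = 0.4510.

0.4510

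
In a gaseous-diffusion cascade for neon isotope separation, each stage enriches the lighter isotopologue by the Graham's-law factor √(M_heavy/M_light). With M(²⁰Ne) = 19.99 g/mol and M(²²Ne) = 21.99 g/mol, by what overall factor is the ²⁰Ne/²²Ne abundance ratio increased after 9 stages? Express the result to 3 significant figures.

Overall factor = α^9 with α = √(21.99/19.99), i.e. (21.99/19.99)^(9/2).
= 1.10005^(9/2) = 1.54.

1.54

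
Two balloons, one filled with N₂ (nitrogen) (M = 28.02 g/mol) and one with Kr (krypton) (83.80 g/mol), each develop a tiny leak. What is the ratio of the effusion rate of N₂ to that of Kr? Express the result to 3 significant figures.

By Graham's law, rate_N₂/rate_Kr = √(M_Kr/M_N₂) = √(83.80/28.02) = √2.991 = 1.73.

1.73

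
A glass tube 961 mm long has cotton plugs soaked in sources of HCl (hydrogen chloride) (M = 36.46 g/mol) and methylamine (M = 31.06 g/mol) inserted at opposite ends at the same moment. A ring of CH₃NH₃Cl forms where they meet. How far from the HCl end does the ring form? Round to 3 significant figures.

In equal time, each gas travels a distance ∝ its rate ∝ 1/√M, so d_HCl/d_CH₃NH₂ = √(M_CH₃NH₂/M_HCl) = √(31.06/36.46) = 0.9230.
With d_HCl + d_CH₃NH₂ = 961 mm, d_CH₃NH₂ = 961/(1 + 0.9230) = 499.7 mm.
d_HCl = 961 − 499.7 = 461 mm.

461 mm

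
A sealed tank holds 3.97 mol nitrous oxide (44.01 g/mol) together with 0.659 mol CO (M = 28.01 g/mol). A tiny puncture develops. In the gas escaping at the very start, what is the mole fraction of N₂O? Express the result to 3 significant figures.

Rate_i ∝ x_i/√M_i (Graham's law weighted by mole fraction), so the effusate composition follows n_i/√M_i.
x_N₂O(eff) = (n_N₂O/√M_N₂O) / (n_N₂O/√M_N₂O + n_CO/√M_CO)
= (3.97/√44.01) / (3.97/√44.01 + 0.659/√28.01) = 0.5984/(0.5984 + 0.1245) = 0.828.

0.828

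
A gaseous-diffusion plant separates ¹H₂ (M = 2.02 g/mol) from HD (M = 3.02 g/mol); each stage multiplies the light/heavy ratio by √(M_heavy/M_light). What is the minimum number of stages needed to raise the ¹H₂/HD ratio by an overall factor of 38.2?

Single-stage factor α = √(3.02/2.02), so ln α = ½ ln(1.49505) = 0.2011.
Need α^N ≥ 38.2 ⇒ N ≥ ln(38.2) / ln α = 3.643 / 0.2011 = 18.12.
Rounding up, N = 19 stages.

19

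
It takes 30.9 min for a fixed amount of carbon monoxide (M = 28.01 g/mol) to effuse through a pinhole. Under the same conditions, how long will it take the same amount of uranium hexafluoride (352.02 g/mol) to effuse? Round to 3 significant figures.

Since effusion rate ∝ 1/√M, t_UF₆/t_CO = √(M_UF₆/M_CO) = √(352.02/28.01) = √12.57 = 3.545.
So the time for UF₆ is 30.9 × 3.545 = 110 min.

110 min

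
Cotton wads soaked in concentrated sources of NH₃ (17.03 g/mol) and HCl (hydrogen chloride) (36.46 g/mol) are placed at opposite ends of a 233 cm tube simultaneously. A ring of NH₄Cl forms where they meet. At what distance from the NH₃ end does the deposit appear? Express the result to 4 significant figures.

In equal time, each gas travels a distance ∝ its rate ∝ 1/√M, so d_NH₃/d_HCl = √(M_HCl/M_NH₃) = √(36.46/17.03) = 1.463.
With d_NH₃ + d_HCl = 233 cm, d_HCl = 233/(1 + 1.463) = 94.59 cm.
d_NH₃ = 233 − 94.59 = 138.4 cm.

138.4 cm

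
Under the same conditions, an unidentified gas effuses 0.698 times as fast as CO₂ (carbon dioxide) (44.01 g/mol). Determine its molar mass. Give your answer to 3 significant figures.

Since effusion rate ∝ 1/√M, rate_X/rate_CO₂ = √(M_CO₂/M_X).
0.698 = √(44.01/M_X)
M_X = 44.01 / 0.698² = 44.01 / 0.4872 = 90.3 g/mol

90.3 g/mol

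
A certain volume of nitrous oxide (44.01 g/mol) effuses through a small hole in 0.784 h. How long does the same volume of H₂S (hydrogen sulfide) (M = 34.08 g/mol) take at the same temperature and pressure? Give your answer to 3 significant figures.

0.690 h

From Graham's law, t_H₂S/t_N₂O = √(M_H₂S/M_N₂O) = √(34.08/44.01) = √0.7744 = 0.8800.
So the time for H₂S is 0.784 × 0.8800 = 0.690 h.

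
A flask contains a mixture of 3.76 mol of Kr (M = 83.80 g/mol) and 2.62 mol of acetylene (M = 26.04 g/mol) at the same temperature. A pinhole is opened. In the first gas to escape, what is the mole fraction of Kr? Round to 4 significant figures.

Each component's effusion rate ∝ (its partial pressure)·(1/√M) ∝ n_i/√M_i.
x_Kr(eff) = (n_Kr/√M_Kr) / (n_Kr/√M_Kr + n_C₂H₂/√M_C₂H₂)
= (3.76/√83.80) / (3.76/√83.80 + 2.62/√26.04) = 0.4107/(0.4107 + 0.5134) = 0.4444.

0.4444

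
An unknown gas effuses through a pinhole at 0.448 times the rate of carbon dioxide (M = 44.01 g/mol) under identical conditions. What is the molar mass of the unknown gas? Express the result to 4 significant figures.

Since effusion rate ∝ 1/√M, rate_X/rate_CO₂ = √(M_CO₂/M_X).
0.448 = √(44.01/M_X)
M_X = 44.01 / 0.448² = 44.01 / 0.2007 = 219.3 g/mol

219.3 g/mol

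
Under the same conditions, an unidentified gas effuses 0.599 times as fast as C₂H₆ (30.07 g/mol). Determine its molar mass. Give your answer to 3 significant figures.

83.8 g/mol

By Graham's law, rate_X/rate_C₂H₆ = √(M_C₂H₆/M_X).
0.599 = √(30.07/M_X)
M_X = 30.07 / 0.599² = 30.07 / 0.3588 = 83.8 g/mol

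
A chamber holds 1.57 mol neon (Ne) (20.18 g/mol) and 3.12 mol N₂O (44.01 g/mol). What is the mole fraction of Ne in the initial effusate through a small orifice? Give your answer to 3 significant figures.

Rate_i ∝ x_i/√M_i (Graham's law weighted by mole fraction), so the effusate composition follows n_i/√M_i.
x_Ne(eff) = (n_Ne/√M_Ne) / (n_Ne/√M_Ne + n_N₂O/√M_N₂O)
= (1.57/√20.18) / (1.57/√20.18 + 3.12/√44.01) = 0.3495/(0.3495 + 0.4703) = 0.426.

0.426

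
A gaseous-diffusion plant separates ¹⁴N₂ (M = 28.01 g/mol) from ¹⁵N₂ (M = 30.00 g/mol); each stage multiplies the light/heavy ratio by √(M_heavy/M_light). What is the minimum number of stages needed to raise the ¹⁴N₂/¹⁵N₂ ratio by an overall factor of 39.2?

107

Single-stage factor α = √(30.00/28.01), so ln α = ½ ln(1.07105) = 0.03432.
Need α^N ≥ 39.2 ⇒ N ≥ ln(39.2) / ln α = 3.669 / 0.03432 = 106.90.
Minimum whole number of stages: N = 107.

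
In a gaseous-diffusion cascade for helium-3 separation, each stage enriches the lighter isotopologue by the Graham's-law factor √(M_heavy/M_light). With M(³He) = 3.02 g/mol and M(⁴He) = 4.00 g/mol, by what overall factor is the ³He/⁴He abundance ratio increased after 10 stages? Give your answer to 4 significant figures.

The single-stage factor is √(M_heavy/M_light), so 10 stages give [√(4.00/3.02)]^10 = (4.00/3.02)^(10/2).
= 1.32450^5 = 4.076.

4.076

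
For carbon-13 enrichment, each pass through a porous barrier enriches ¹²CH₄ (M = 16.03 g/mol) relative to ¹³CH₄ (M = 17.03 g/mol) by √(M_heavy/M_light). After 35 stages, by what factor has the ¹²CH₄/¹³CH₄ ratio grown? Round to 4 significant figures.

2.883

After 35 stages the ratio has grown by (√(17.03/16.03))^35 = (17.03/16.03)^(35/2).
= 1.06238^(35/2) = 2.883.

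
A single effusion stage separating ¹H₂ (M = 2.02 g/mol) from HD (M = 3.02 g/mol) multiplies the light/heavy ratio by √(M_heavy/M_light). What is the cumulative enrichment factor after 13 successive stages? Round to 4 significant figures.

13.65

Overall factor = α^13 with α = √(3.02/2.02), i.e. (3.02/2.02)^(13/2).
= 1.49505^(13/2) = 13.65.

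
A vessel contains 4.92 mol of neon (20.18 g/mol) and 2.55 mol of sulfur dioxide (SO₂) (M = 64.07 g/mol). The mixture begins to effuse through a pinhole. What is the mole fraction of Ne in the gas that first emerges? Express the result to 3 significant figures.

Effusion rate of each component ∝ n_i/√M_i (partial pressure × 1/√M).
x_Ne(eff) = (n_Ne/√M_Ne) / (n_Ne/√M_Ne + n_SO₂/√M_SO₂)
= (4.92/√20.18) / (4.92/√20.18 + 2.55/√64.07) = 1.095/(1.095 + 0.3186) = 0.775.

0.775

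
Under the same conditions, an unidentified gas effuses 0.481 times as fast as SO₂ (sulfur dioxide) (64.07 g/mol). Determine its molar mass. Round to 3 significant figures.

From Graham's law, rate_X/rate_SO₂ = √(M_SO₂/M_X).
0.481 = √(64.07/M_X)
M_X = 64.07 / 0.481² = 64.07 / 0.2314 = 277 g/mol

277 g/mol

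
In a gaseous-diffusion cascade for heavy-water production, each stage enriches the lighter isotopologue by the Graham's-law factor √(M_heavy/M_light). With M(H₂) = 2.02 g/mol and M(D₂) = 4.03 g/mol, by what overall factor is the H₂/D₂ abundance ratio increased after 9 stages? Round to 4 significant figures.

Each stage multiplies the ratio by α = √(4.03/2.02), so after 9 stages the overall factor is α^9 = (4.03/2.02)^(9/2).
= 1.99505^(9/2) = 22.38.

22.38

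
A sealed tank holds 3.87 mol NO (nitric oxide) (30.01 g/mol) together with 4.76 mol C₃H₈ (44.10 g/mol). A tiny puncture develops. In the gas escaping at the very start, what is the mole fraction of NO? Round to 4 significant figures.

0.4964

The effusion rate of species i is ∝ p_i/√M_i ∝ n_i/√M_i.
So x_NO in the escaping gas = (n_NO/√M_NO) / Σ(n_i/√M_i)
= (3.87/√30.01) / (3.87/√30.01 + 4.76/√44.10) = 0.7064/(0.7064 + 0.7168) = 0.4964.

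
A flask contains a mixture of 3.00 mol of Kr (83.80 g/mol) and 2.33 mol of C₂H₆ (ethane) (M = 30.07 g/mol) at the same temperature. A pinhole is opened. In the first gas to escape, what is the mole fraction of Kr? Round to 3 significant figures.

0.435

Rate_i ∝ x_i/√M_i (Graham's law weighted by mole fraction), so the effusate composition follows n_i/√M_i.
Mole fraction of Kr in the effusate = (n_Kr/√M_Kr) / (n_Kr/√M_Kr + n_C₂H₆/√M_C₂H₆)
= (3.00/√83.80) / (3.00/√83.80 + 2.33/√30.07) = 0.3277/(0.3277 + 0.4249) = 0.435.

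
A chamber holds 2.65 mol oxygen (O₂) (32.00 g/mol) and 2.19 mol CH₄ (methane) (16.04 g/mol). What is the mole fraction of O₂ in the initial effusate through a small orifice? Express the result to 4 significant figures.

0.4614

Effusion rate of each component ∝ n_i/√M_i (partial pressure × 1/√M).
So x_O₂ in the escaping gas = (n_O₂/√M_O₂) / Σ(n_i/√M_i)
= (2.65/√32.00) / (2.65/√32.00 + 2.19/√16.04) = 0.4685/(0.4685 + 0.5468) = 0.4614.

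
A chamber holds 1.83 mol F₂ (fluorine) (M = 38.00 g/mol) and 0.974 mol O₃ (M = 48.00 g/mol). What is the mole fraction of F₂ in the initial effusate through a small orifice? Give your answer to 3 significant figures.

Rate_i ∝ x_i/√M_i (Graham's law weighted by mole fraction), so the effusate composition follows n_i/√M_i.
x_F₂(eff) = (n_F₂/√M_F₂) / (n_F₂/√M_F₂ + n_O₃/√M_O₃)
= (1.83/√38.00) / (1.83/√38.00 + 0.974/√48.00) = 0.2969/(0.2969 + 0.1406) = 0.679.

0.679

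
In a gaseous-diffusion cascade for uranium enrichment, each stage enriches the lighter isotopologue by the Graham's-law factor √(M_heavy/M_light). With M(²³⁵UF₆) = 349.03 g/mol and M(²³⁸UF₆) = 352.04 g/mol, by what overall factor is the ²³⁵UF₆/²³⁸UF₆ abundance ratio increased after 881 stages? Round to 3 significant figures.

43.9

Overall factor = α^881 with α = √(352.04/349.03), i.e. (352.04/349.03)^(881/2).
= 1.00862^(881/2) = 43.9.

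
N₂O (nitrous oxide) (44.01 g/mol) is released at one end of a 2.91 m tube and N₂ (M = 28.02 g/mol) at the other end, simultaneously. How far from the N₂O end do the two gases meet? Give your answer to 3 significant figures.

1.29 m

In equal time, each gas travels a distance ∝ its rate ∝ 1/√M, so d_N₂O/d_N₂ = √(M_N₂/M_N₂O) = √(28.02/44.01) = 0.7979.
With d_N₂O + d_N₂ = 2.91 m, d_N₂ = 2.91/(1 + 0.7979) = 1.619 m.
d_N₂O = 2.91 − 1.619 = 1.29 m.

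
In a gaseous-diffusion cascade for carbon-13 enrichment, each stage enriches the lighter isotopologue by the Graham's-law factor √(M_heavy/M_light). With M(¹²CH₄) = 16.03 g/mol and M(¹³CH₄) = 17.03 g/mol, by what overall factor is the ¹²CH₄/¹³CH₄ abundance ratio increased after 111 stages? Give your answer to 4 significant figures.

28.75

Overall factor = α^111 with α = √(17.03/16.03), i.e. (17.03/16.03)^(111/2).
= 1.06238^(111/2) = 28.75.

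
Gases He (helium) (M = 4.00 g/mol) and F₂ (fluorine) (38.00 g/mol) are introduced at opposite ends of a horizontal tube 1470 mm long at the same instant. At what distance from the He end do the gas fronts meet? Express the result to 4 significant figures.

1110 mm

Graham's law gives d_He/d_F₂ = rate_He/rate_F₂ = √(M_F₂/M_He) = √(38.00/4.00) = 3.082.
With d_He + d_F₂ = 1470 mm, d_F₂ = 1470/(1 + 3.082) = 360.1 mm.
d_He = 1470 − 360.1 = 1110 mm.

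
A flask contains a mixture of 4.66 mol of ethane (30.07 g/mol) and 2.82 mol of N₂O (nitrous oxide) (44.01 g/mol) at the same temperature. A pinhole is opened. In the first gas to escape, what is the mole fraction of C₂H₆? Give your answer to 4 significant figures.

0.6666

Each component's effusion rate ∝ (its partial pressure)·(1/√M) ∝ n_i/√M_i.
Mole fraction of C₂H₆ in the effusate = (n_C₂H₆/√M_C₂H₆) / (n_C₂H₆/√M_C₂H₆ + n_N₂O/√M_N₂O)
= (4.66/√30.07) / (4.66/√30.07 + 2.82/√44.01) = 0.8498/(0.8498 + 0.4251) = 0.6666.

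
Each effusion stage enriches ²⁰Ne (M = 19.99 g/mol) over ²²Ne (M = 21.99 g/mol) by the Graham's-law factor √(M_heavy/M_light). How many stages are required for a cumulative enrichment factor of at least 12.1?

53

Per stage α = (21.99/19.99)^(1/2) = 1.10005^0.5, giving ln α = 0.04768.
Need α^N ≥ 12.1 ⇒ N ≥ ln(12.1) / ln α = 2.493 / 0.04768 = 52.29.
So at least 53 stages are needed.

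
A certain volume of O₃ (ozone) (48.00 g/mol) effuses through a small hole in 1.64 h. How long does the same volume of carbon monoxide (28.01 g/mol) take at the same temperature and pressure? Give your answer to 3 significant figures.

From Graham's law, t_CO/t_O₃ = √(M_CO/M_O₃) = √(28.01/48.00) = √0.5835 = 0.7639.
So the time for CO is 1.64 × 0.7639 = 1.25 h.

1.25 h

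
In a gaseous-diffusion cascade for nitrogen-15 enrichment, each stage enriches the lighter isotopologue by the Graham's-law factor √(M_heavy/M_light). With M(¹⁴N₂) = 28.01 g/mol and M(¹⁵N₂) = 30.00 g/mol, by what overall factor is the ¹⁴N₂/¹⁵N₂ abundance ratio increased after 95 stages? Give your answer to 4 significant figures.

26.05

The single-stage factor is √(M_heavy/M_light), so 95 stages give [√(30.00/28.01)]^95 = (30.00/28.01)^(95/2).
= 1.07105^(95/2) = 26.05.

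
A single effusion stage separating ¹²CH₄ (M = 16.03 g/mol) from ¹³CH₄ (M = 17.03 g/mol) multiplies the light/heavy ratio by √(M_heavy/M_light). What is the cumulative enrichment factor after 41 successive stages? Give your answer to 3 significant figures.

Each stage multiplies the ratio by α = √(17.03/16.03), so after 41 stages the overall factor is α^41 = (17.03/16.03)^(41/2).
= 1.06238^(41/2) = 3.46.

3.46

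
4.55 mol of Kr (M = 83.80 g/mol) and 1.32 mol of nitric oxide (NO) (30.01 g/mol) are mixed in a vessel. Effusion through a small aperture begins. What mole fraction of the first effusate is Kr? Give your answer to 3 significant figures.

0.673

The effusion rate of species i is ∝ p_i/√M_i ∝ n_i/√M_i.
x_Kr(eff) = (n_Kr/√M_Kr) / (n_Kr/√M_Kr + n_NO/√M_NO)
= (4.55/√83.80) / (4.55/√83.80 + 1.32/√30.01) = 0.4970/(0.4970 + 0.2410) = 0.673.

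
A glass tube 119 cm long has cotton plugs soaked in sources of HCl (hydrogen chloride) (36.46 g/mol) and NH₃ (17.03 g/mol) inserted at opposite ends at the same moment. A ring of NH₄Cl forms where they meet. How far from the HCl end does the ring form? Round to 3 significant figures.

48.3 cm

In equal time, each gas travels a distance ∝ its rate ∝ 1/√M, so d_HCl/d_NH₃ = √(M_NH₃/M_HCl) = √(17.03/36.46) = 0.6834.
With d_HCl + d_NH₃ = 119 cm, d_NH₃ = 119/(1 + 0.6834) = 70.69 cm.
d_HCl = 119 − 70.69 = 48.3 cm.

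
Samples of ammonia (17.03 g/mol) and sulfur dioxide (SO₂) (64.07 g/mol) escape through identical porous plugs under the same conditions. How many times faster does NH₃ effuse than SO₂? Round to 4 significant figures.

Since effusion rate ∝ 1/√M, rate_NH₃/rate_SO₂ = √(M_SO₂/M_NH₃) = √(64.07/17.03) = √3.762 = 1.940.

1.940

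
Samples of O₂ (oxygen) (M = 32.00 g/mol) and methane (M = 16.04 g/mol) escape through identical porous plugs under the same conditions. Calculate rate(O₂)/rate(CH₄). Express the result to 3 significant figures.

0.708

Using Graham's law: rate_O₂/rate_CH₄ = √(M_CH₄/M_O₂) = √(16.04/32.00) = √0.5012 = 0.708.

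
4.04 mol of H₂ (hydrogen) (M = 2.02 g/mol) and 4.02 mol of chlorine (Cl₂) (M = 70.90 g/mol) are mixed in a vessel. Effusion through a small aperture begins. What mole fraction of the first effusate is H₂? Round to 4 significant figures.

0.8562

The effusion rate of species i is ∝ p_i/√M_i ∝ n_i/√M_i.
Mole fraction of H₂ in the effusate = (n_H₂/√M_H₂) / (n_H₂/√M_H₂ + n_Cl₂/√M_Cl₂)
= (4.04/√2.02) / (4.04/√2.02 + 4.02/√70.90) = 2.843/(2.843 + 0.4774) = 0.8562.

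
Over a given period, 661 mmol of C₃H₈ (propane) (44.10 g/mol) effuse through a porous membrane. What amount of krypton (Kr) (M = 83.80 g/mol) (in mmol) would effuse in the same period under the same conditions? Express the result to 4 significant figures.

Since effusion rate ∝ 1/√M, rate_Kr/rate_C₃H₈ = √(M_C₃H₈/M_Kr) = √(44.10/83.80) = √0.5263 = 0.7254.
So the amount for Kr is 661 × 0.7254 = 479.5 mmol.

479.5 mmol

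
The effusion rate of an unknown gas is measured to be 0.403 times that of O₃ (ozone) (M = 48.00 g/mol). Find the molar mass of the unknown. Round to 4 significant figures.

Since effusion rate ∝ 1/√M, rate_X/rate_O₃ = √(M_O₃/M_X).
0.403 = √(48.00/M_X)
M_X = 48.00 / 0.403² = 48.00 / 0.1624 = 295.6 g/mol

295.6 g/mol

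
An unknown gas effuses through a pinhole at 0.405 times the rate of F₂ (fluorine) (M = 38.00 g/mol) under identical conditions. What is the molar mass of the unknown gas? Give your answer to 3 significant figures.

232 g/mol

From Graham's law, rate_X/rate_F₂ = √(M_F₂/M_X).
0.405 = √(38.00/M_X)
M_X = 38.00 / 0.405² = 38.00 / 0.1640 = 232 g/mol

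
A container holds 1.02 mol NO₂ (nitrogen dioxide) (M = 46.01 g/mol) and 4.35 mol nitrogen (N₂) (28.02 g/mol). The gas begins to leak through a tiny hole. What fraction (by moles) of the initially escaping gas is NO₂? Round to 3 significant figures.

Effusion rate of each component ∝ n_i/√M_i (partial pressure × 1/√M).
x_NO₂(eff) = (n_NO₂/√M_NO₂) / (n_NO₂/√M_NO₂ + n_N₂/√M_N₂)
= (1.02/√46.01) / (1.02/√46.01 + 4.35/√28.02) = 0.1504/(0.1504 + 0.8218) = 0.155.

0.155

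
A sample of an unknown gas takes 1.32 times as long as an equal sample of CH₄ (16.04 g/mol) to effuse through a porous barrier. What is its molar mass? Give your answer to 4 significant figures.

From Graham's law, t_X/t_CH₄ = √(M_X/M_CH₄).
1.32 = √(M_X/16.04)
M_X = 16.04 × 1.32² = 16.04 × 1.742 = 27.95 g/mol

27.95 g/mol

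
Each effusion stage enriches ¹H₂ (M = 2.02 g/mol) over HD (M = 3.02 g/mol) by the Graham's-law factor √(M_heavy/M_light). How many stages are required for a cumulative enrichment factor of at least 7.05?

10

Per stage α = (3.02/2.02)^(1/2) = 1.49505^0.5, giving ln α = 0.2011.
Need α^N ≥ 7.05 ⇒ N ≥ ln(7.05) / ln α = 1.953 / 0.2011 = 9.71.
Rounding up, N = 10 stages.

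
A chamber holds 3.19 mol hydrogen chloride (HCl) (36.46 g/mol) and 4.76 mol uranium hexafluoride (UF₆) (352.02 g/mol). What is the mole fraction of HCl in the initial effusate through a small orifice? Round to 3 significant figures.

The effusion rate of species i is ∝ p_i/√M_i ∝ n_i/√M_i.
Mole fraction of HCl in the effusate = (n_HCl/√M_HCl) / (n_HCl/√M_HCl + n_UF₆/√M_UF₆)
= (3.19/√36.46) / (3.19/√36.46 + 4.76/√352.02) = 0.5283/(0.5283 + 0.2537) = 0.676.

0.676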